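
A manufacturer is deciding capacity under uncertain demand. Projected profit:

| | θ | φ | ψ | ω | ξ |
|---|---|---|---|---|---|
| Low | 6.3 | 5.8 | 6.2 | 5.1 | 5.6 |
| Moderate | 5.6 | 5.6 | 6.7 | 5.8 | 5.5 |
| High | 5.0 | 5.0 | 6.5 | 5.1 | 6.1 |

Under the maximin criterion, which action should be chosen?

Moderate

Row minima: Low=5.1, Moderate=5.5, High=5.0
Best worst-case = 5.5 → Moderate.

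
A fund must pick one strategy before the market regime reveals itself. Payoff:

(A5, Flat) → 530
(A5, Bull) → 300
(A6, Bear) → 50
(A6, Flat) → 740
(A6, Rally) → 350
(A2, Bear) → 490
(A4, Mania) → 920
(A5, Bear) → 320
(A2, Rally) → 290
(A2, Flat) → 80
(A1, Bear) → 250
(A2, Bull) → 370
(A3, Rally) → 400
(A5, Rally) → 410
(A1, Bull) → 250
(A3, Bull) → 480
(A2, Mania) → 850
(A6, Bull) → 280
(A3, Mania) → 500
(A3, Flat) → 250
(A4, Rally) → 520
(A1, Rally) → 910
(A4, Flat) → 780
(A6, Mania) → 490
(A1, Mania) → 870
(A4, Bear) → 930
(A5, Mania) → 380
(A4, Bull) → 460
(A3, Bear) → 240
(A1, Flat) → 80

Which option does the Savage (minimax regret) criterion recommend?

Column bests: Bear=930, Flat=780, Bull=480, Rally=910, Mania=920.
A1 regrets: 680, 700, 230, 0, 50 → max 700
A2 regrets: 440, 700, 110, 620, 70 → max 700
A3 regrets: 690, 530, 0, 510, 420 → max 690
A4 regrets: 0, 0, 20, 390, 0 → max 390
A5 regrets: 610, 250, 180, 500, 540 → max 610
A6 regrets: 880, 40, 200, 560, 430 → max 880
Smallest max regret = 390 → A4.

A4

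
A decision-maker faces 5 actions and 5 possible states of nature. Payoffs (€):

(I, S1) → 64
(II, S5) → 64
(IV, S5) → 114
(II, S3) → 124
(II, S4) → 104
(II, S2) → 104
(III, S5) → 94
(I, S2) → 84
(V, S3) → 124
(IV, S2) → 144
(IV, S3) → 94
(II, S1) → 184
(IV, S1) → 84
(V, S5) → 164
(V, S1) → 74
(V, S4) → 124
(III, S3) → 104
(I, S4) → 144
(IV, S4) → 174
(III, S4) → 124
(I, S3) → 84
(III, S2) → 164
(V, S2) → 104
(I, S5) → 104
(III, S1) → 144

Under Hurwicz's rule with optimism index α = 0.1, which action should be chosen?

III

I: 0.1·144 + 0.9·64 = 72
II: 0.1·184 + 0.9·64 = 76
III: 0.1·164 + 0.9·94 = 101
IV: 0.1·174 + 0.9·84 = 93
V: 0.1·164 + 0.9·74 = 83
Highest Hurwicz score = 101 → III.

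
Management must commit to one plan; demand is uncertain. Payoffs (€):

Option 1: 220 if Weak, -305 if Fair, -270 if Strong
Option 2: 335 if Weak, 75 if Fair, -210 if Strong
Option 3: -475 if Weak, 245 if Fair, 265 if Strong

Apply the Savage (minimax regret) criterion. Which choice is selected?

Column bests: Weak=335, Fair=245, Strong=265.
Option 1 regrets: 115, 550, 535 → max 550
Option 2 regrets: 0, 170, 475 → max 475
Option 3 regrets: 810, 0, 0 → max 810
Smallest max regret = 475 → Option 2.

Option 2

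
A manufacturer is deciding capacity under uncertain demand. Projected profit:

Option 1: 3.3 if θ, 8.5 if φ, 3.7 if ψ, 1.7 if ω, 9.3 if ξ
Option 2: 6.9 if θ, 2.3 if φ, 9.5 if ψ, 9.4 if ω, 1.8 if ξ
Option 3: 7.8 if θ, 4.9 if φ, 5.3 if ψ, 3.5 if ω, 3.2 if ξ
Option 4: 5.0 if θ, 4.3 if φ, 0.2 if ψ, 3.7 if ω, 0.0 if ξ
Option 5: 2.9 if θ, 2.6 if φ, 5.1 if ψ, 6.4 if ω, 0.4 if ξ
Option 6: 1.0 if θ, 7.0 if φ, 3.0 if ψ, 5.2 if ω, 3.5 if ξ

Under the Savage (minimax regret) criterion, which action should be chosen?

Option 3

Column bests: θ=7.8, φ=8.5, ψ=9.5, ω=9.4, ξ=9.3.
Option 1 regrets: 4.5, 0.0, 5.8, 7.7, 0.0 → max 7.7
Option 2 regrets: 0.9, 6.2, 0.0, 0.0, 7.5 → max 7.5
Option 3 regrets: 0.0, 3.6, 4.2, 5.9, 6.1 → max 6.1
Option 4 regrets: 2.8, 4.2, 9.3, 5.7, 9.3 → max 9.3
Option 5 regrets: 4.9, 5.9, 4.4, 3.0, 8.9 → max 8.9
Option 6 regrets: 6.8, 1.5, 6.5, 4.2, 5.8 → max 6.8
Smallest max regret = 6.1 → Option 3.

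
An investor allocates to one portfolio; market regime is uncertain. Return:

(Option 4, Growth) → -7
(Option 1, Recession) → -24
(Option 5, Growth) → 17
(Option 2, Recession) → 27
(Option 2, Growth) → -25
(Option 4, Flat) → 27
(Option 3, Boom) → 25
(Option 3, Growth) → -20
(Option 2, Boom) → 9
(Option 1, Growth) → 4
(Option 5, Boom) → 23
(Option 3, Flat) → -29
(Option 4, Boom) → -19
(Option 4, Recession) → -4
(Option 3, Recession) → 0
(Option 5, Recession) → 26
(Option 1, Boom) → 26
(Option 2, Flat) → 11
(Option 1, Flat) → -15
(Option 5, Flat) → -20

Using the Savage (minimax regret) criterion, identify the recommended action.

Option 2

Column bests: Recession=27, Flat=27, Growth=17, Boom=26.
Option 1 regrets: 51, 42, 13, 0 → max 51
Option 2 regrets: 0, 16, 42, 17 → max 42
Option 3 regrets: 27, 56, 37, 1 → max 56
Option 4 regrets: 31, 0, 24, 45 → max 45
Option 5 regrets: 1, 47, 0, 3 → max 47
Smallest max regret = 42 → Option 2.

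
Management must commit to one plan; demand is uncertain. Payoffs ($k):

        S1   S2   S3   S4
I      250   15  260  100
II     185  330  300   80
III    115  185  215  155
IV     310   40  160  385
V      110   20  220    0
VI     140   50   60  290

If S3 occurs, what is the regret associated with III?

85

Best payoff under S3 is 300.
Regret = 300 − 215 = 85.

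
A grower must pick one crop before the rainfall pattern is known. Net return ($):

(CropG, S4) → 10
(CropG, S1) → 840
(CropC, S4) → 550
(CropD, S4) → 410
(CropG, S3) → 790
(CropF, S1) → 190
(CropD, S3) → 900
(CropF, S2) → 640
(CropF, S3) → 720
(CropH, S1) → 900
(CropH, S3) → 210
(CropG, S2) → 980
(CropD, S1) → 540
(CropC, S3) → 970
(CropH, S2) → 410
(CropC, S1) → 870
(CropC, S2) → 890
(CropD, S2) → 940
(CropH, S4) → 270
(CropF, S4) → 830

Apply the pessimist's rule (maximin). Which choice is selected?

Row minima: CropG=10, CropD=410, CropC=550, CropF=190, CropH=210
Best worst-case = 550 → CropC.

CropC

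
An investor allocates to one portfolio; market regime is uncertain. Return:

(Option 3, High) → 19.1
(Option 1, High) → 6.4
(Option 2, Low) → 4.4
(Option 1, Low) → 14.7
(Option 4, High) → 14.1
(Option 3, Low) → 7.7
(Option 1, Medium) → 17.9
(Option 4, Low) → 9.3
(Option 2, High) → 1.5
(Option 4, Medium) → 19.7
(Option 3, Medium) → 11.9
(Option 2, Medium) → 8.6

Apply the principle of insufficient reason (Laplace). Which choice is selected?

Row averages: Option 1=13, Option 2=29/6, Option 3=12.9, Option 4=431/30
Highest average = 431/30 → Option 4.

Option 4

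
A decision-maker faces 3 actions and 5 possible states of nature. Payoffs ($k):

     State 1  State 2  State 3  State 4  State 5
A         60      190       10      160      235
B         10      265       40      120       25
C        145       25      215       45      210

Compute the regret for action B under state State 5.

210

Best payoff under State 5 is 235.
Regret = 235 − 25 = 210.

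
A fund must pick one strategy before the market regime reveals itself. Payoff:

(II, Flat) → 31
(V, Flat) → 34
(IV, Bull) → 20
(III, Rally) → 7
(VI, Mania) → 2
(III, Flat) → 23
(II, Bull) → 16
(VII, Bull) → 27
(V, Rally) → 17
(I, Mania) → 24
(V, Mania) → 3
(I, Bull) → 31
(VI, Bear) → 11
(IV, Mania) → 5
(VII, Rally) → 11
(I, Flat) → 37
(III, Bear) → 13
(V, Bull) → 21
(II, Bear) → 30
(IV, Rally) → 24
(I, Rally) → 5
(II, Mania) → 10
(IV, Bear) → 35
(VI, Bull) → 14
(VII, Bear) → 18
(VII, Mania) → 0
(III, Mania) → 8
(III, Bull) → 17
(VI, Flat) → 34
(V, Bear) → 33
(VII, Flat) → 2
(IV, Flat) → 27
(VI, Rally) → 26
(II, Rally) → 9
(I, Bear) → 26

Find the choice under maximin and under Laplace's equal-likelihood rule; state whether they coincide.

Row minima: I=5, II=9, III=7, IV=5, V=3, VI=2, VII=0
Best worst-case = 9 → II.
Row averages: I=24.6, II=19.2, III=13.6, IV=22.2, V=21.6, VI=17.4, VII=11.6
Highest average = 24.6 → I.

maximin → II; laplace → I (disagree)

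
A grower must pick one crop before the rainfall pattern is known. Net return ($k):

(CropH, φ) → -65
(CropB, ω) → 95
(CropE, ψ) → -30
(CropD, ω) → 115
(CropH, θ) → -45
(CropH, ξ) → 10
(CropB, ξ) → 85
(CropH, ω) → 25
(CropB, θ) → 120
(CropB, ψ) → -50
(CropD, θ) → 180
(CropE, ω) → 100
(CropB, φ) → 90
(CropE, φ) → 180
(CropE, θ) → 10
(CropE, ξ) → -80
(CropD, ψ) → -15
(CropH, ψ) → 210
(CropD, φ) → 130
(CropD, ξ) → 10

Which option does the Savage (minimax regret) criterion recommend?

CropD

Column bests: θ=180, φ=180, ψ=210, ω=115, ξ=85.
CropE regrets: 170, 0, 240, 15, 165 → max 240
CropD regrets: 0, 50, 225, 0, 75 → max 225
CropH regrets: 225, 245, 0, 90, 75 → max 245
CropB regrets: 60, 90, 260, 20, 0 → max 260
Smallest max regret = 225 → CropD.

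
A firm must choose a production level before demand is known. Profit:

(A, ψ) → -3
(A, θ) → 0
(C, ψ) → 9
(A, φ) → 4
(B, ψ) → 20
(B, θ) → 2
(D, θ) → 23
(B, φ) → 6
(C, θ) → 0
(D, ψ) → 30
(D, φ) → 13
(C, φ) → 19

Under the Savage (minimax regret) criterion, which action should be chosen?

D

Column bests: θ=23, φ=19, ψ=30.
A regrets: 23, 15, 33 → max 33
B regrets: 21, 13, 10 → max 21
C regrets: 23, 0, 21 → max 23
D regrets: 0, 6, 0 → max 6
Smallest max regret = 6 → D.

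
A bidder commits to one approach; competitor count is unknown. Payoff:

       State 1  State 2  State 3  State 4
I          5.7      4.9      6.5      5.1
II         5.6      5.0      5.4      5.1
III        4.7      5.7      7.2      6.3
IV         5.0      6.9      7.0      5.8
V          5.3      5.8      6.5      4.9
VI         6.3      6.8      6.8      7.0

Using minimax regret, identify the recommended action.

Column bests: State 1=6.3, State 2=6.9, State 3=7.2, State 4=7.0.
I regrets: 0.6, 2.0, 0.7, 1.9 → max 2.0
II regrets: 0.7, 1.9, 1.8, 1.9 → max 1.9
III regrets: 1.6, 1.2, 0.0, 0.7 → max 1.6
IV regrets: 1.3, 0.0, 0.2, 1.2 → max 1.3
V regrets: 1.0, 1.1, 0.7, 2.1 → max 2.1
VI regrets: 0.0, 0.1, 0.4, 0.0 → max 0.4
Smallest max regret = 0.4 → VI.

VI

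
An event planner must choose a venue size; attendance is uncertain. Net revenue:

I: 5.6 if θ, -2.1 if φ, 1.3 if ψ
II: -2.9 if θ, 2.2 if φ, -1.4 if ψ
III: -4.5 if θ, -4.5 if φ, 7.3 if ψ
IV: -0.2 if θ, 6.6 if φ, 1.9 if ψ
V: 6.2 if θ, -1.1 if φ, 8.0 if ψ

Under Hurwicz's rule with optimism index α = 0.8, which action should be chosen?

I: 0.8·5.6 + 0.2·(-2.1) = 4.06
II: 0.8·2.2 + 0.2·(-2.9) = 1.18
III: 0.8·7.3 + 0.2·(-4.5) = 4.94
IV: 0.8·6.6 + 0.2·(-0.2) = 5.24
V: 0.8·8.0 + 0.2·(-1.1) = 6.18
Highest Hurwicz score = 6.18 → V.

V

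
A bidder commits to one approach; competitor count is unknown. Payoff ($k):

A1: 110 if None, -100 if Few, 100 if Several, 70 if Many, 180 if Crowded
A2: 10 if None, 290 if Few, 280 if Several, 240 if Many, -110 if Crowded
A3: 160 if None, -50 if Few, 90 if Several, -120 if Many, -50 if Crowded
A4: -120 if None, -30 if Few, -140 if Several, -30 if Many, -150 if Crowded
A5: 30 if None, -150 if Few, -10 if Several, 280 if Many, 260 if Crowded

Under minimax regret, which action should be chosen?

A2

Column bests: None=160, Few=290, Several=280, Many=280, Crowded=260.
A1 regrets: 50, 390, 180, 210, 80 → max 390
A2 regrets: 150, 0, 0, 40, 370 → max 370
A3 regrets: 0, 340, 190, 400, 310 → max 400
A4 regrets: 280, 320, 420, 310, 410 → max 420
A5 regrets: 130, 440, 290, 0, 0 → max 440
Smallest max regret = 370 → A2.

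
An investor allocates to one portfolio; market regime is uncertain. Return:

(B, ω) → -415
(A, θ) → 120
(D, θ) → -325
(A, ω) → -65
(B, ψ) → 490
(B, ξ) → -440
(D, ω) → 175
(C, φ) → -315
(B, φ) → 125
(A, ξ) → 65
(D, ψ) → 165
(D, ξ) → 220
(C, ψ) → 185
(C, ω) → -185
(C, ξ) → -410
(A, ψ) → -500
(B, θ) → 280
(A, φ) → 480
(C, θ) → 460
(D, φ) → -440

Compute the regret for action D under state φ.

920

Best payoff under φ is 480.
Regret = 480 − (-440) = 920.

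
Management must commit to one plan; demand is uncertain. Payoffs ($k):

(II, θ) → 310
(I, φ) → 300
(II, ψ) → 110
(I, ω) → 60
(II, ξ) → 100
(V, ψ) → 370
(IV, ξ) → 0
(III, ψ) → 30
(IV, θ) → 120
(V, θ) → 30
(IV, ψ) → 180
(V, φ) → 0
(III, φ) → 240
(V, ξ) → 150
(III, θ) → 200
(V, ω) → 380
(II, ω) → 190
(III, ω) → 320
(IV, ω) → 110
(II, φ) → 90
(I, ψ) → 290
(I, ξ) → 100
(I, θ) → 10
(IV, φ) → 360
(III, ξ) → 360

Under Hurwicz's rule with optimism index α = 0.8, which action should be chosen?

I: 0.8·300 + 0.2·10 = 242
II: 0.8·310 + 0.2·90 = 266
III: 0.8·360 + 0.2·30 = 294
IV: 0.8·360 + 0.2·0 = 288
V: 0.8·380 + 0.2·0 = 304
Highest Hurwicz score = 304 → V.

V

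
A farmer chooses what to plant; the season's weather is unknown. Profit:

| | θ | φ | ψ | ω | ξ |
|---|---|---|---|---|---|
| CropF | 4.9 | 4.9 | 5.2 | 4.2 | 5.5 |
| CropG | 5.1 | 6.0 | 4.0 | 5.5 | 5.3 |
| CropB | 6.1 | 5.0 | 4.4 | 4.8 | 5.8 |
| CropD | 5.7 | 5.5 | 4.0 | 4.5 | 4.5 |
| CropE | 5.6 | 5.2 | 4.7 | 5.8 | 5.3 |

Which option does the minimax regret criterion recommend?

Column bests: θ=6.1, φ=6.0, ψ=5.2, ω=5.8, ξ=5.8.
CropF regrets: 1.2, 1.1, 0.0, 1.6, 0.3 → max 1.6
CropG regrets: 1.0, 0.0, 1.2, 0.3, 0.5 → max 1.2
CropB regrets: 0.0, 1.0, 0.8, 1.0, 0.0 → max 1.0
CropD regrets: 0.4, 0.5, 1.2, 1.3, 1.3 → max 1.3
CropE regrets: 0.5, 0.8, 0.5, 0.0, 0.5 → max 0.8
Smallest max regret = 0.8 → CropE.

CropE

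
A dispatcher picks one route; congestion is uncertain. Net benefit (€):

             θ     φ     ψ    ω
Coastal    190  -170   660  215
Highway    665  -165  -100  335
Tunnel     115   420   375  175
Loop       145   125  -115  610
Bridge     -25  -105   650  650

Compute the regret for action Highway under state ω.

Best payoff under ω is 650.
Regret = 650 − 335 = 315.

315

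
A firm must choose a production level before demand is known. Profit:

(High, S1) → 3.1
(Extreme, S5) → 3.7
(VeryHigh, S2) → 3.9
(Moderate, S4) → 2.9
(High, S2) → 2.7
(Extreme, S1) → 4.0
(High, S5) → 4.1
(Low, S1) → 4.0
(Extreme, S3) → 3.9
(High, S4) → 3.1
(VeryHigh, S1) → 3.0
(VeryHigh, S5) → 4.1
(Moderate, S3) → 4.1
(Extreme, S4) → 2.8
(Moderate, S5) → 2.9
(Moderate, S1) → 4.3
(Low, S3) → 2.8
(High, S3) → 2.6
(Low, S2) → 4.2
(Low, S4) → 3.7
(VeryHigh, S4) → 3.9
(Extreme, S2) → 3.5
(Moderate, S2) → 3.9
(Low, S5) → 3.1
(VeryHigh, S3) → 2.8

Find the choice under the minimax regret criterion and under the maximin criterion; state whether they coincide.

Column bests: S1=4.3, S2=4.2, S3=4.1, S4=3.9, S5=4.1.
Low regrets: 0.3, 0.0, 1.3, 0.2, 1.0 → max 1.3
Moderate regrets: 0.0, 0.3, 0.0, 1.0, 1.2 → max 1.2
High regrets: 1.2, 1.5, 1.5, 0.8, 0.0 → max 1.5
VeryHigh regrets: 1.3, 0.3, 1.3, 0.0, 0.0 → max 1.3
Extreme regrets: 0.3, 0.7, 0.2, 1.1, 0.4 → max 1.1
Smallest max regret = 1.1 → Extreme.
Row minima: Low=2.8, Moderate=2.9, High=2.6, VeryHigh=2.8, Extreme=2.8
Best worst-case = 2.9 → Moderate.

minimax regret → Extreme; maximin → Moderate (disagree)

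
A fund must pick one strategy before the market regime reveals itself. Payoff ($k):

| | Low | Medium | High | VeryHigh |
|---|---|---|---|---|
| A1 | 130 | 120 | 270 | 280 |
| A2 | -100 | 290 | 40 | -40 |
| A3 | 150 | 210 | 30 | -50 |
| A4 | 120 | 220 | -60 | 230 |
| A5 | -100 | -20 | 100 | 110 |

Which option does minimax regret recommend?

A1

Column bests: Low=150, Medium=290, High=270, VeryHigh=280.
A1 regrets: 20, 170, 0, 0 → max 170
A2 regrets: 250, 0, 230, 320 → max 320
A3 regrets: 0, 80, 240, 330 → max 330
A4 regrets: 30, 70, 330, 50 → max 330
A5 regrets: 250, 310, 170, 170 → max 310
Smallest max regret = 170 → A1.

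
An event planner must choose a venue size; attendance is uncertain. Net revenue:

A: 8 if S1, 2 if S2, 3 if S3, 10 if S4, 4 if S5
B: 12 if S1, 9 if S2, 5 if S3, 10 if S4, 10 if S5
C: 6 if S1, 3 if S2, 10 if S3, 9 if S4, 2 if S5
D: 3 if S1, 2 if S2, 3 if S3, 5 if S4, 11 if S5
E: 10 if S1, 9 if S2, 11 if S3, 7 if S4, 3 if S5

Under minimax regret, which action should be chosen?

Column bests: S1=12, S2=9, S3=11, S4=10, S5=11.
A regrets: 4, 7, 8, 0, 7 → max 8
B regrets: 0, 0, 6, 0, 1 → max 6
C regrets: 6, 6, 1, 1, 9 → max 9
D regrets: 9, 7, 8, 5, 0 → max 9
E regrets: 2, 0, 0, 3, 8 → max 8
Smallest max regret = 6 → B.

B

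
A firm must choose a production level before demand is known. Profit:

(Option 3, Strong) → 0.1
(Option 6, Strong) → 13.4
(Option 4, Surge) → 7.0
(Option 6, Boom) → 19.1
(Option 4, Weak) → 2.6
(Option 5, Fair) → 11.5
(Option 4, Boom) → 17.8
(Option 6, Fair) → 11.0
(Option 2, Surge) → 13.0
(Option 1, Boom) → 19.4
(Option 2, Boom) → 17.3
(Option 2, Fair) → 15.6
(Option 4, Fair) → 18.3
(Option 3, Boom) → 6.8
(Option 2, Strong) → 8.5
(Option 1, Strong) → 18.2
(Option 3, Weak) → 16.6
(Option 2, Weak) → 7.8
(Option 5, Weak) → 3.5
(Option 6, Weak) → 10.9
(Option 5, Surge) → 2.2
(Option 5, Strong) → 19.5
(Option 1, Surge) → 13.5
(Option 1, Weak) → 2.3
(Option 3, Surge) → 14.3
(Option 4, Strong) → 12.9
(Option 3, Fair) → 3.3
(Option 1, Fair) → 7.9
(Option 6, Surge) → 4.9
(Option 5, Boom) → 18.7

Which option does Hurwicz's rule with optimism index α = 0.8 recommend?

Option 6

Option 1: 0.8·19.4 + 0.2·2.3 = 15.98
Option 2: 0.8·17.3 + 0.2·7.8 = 15.4
Option 3: 0.8·16.6 + 0.2·0.1 = 13.3
Option 4: 0.8·18.3 + 0.2·2.6 = 15.16
Option 5: 0.8·19.5 + 0.2·2.2 = 16.04
Option 6: 0.8·19.1 + 0.2·4.9 = 16.26
Highest Hurwicz score = 16.26 → Option 6.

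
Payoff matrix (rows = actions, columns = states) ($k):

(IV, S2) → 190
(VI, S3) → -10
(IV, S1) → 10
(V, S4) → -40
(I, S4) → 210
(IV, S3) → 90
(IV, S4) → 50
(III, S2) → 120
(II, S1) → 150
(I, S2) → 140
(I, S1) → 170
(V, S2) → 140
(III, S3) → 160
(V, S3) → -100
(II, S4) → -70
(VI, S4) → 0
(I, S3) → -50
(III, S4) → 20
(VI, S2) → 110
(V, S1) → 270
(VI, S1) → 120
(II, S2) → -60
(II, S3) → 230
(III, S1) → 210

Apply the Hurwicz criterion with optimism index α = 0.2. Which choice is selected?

I: 0.2·210 + 0.8·(-50) = 2
II: 0.2·230 + 0.8·(-70) = -10
III: 0.2·210 + 0.8·20 = 58
IV: 0.2·190 + 0.8·10 = 46
V: 0.2·270 + 0.8·(-100) = -26
VI: 0.2·120 + 0.8·(-10) = 16
Highest Hurwicz score = 58 → III.

III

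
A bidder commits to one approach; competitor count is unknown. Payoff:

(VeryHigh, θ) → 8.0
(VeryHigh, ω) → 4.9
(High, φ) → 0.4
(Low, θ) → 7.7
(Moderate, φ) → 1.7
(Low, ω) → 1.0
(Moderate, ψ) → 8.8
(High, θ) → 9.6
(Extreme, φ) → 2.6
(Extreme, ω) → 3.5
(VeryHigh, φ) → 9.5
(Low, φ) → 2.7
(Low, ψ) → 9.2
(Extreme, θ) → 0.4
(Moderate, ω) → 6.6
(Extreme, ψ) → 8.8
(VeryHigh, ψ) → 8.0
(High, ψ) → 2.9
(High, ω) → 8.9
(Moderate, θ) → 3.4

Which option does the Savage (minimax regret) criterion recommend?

VeryHigh

Column bests: θ=9.6, φ=9.5, ψ=9.2, ω=8.9.
Low regrets: 1.9, 6.8, 0.0, 7.9 → max 7.9
Moderate regrets: 6.2, 7.8, 0.4, 2.3 → max 7.8
High regrets: 0.0, 9.1, 6.3, 0.0 → max 9.1
VeryHigh regrets: 1.6, 0.0, 1.2, 4.0 → max 4.0
Extreme regrets: 9.2, 6.9, 0.4, 5.4 → max 9.2
Smallest max regret = 4.0 → VeryHigh.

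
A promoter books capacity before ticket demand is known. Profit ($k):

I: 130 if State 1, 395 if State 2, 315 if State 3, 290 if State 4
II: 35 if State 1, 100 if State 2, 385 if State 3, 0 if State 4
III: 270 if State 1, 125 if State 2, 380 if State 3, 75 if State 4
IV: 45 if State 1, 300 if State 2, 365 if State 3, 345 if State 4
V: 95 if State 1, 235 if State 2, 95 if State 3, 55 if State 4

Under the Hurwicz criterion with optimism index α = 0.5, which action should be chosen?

I

I: 0.5·395 + 0.5·130 = 262.5
II: 0.5·385 + 0.5·0 = 192.5
III: 0.5·380 + 0.5·75 = 227.5
IV: 0.5·365 + 0.5·45 = 205
V: 0.5·235 + 0.5·55 = 145
Highest Hurwicz score = 262.5 → I.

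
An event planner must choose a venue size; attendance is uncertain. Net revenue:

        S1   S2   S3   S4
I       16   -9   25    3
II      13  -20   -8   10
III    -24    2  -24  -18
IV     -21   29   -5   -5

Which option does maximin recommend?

I

Row minima: I=-9, II=-20, III=-24, IV=-21
Best worst-case = -9 → I.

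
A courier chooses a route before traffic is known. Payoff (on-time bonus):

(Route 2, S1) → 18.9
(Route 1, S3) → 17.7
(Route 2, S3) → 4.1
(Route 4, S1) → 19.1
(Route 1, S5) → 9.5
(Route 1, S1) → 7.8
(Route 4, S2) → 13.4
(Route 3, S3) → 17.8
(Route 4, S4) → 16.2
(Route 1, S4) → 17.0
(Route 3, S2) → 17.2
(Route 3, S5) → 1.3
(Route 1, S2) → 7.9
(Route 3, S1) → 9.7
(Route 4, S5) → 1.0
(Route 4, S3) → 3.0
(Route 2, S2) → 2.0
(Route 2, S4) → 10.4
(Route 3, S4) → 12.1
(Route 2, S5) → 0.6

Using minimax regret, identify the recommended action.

Column bests: S1=19.1, S2=17.2, S3=17.8, S4=17.0, S5=9.5.
Route 1 regrets: 11.3, 9.3, 0.1, 0.0, 0.0 → max 11.3
Route 2 regrets: 0.2, 15.2, 13.7, 6.6, 8.9 → max 15.2
Route 3 regrets: 9.4, 0.0, 0.0, 4.9, 8.2 → max 9.4
Route 4 regrets: 0.0, 3.8, 14.8, 0.8, 8.5 → max 14.8
Smallest max regret = 9.4 → Route 3.

Route 3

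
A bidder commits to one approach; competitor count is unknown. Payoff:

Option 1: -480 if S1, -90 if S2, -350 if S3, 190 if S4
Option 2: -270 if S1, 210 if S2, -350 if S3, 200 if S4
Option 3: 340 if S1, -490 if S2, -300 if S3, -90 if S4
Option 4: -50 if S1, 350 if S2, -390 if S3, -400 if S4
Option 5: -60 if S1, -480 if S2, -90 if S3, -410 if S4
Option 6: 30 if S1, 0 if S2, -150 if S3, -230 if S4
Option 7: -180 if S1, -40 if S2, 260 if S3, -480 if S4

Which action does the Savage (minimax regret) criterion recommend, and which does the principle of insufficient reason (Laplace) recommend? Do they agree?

Column bests: S1=340, S2=350, S3=260, S4=200.
Option 1 regrets: 820, 440, 610, 10 → max 820
Option 2 regrets: 610, 140, 610, 0 → max 610
Option 3 regrets: 0, 840, 560, 290 → max 840
Option 4 regrets: 390, 0, 650, 600 → max 650
Option 5 regrets: 400, 830, 350, 610 → max 830
Option 6 regrets: 310, 350, 410, 430 → max 430
Option 7 regrets: 520, 390, 0, 680 → max 680
Smallest max regret = 430 → Option 6.
Row averages: Option 1=-182.5, Option 2=-52.5, Option 3=-135, Option 4=-122.5, Option 5=-260, Option 6=-87.5, Option 7=-110
Highest average = -52.5 → Option 2.

minimax regret → Option 6; laplace → Option 2 (disagree)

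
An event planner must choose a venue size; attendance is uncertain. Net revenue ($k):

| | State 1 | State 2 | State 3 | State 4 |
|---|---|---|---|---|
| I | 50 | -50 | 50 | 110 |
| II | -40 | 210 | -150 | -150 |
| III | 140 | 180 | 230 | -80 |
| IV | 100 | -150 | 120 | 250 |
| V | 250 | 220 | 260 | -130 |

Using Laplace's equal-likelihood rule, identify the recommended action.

V

Row averages: I=40, II=-32.5, III=117.5, IV=80, V=150
Highest average = 150 → V.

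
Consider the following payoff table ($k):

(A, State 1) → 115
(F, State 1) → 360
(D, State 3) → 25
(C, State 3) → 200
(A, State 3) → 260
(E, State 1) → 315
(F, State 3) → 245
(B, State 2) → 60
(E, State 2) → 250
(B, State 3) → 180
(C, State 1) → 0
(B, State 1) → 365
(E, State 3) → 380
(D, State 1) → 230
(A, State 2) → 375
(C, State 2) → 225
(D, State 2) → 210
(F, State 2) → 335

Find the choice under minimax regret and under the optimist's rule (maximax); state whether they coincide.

Column bests: State 1=365, State 2=375, State 3=380.
A regrets: 250, 0, 120 → max 250
B regrets: 0, 315, 200 → max 315
C regrets: 365, 150, 180 → max 365
D regrets: 135, 165, 355 → max 355
E regrets: 50, 125, 0 → max 125
F regrets: 5, 40, 135 → max 135
Smallest max regret = 125 → E.
Row maxima: A=375, B=365, C=225, D=230, E=380, F=360
Best best-case = 380 → E.

minimax regret → E; maximax → E (agree)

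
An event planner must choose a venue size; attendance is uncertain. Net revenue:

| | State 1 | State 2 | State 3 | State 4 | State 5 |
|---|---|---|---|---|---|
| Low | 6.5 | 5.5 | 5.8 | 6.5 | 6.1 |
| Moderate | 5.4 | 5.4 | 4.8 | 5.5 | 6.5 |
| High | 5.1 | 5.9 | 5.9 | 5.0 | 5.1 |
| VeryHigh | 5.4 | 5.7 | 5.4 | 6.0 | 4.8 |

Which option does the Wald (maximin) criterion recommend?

Low

Row minima: Low=5.5, Moderate=4.8, High=5.0, VeryHigh=4.8
Best worst-case = 5.5 → Low.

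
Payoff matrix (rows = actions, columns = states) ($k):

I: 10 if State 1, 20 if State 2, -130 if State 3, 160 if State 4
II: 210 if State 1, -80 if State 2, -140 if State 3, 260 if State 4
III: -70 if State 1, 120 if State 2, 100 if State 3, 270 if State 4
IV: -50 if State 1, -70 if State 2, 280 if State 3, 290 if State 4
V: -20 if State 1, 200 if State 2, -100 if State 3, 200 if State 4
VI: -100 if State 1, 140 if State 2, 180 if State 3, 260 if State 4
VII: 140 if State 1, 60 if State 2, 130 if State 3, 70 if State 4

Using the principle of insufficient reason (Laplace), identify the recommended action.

VI

Row averages: I=15, II=62.5, III=105, IV=112.5, V=70, VI=120, VII=100
Highest average = 120 → VI.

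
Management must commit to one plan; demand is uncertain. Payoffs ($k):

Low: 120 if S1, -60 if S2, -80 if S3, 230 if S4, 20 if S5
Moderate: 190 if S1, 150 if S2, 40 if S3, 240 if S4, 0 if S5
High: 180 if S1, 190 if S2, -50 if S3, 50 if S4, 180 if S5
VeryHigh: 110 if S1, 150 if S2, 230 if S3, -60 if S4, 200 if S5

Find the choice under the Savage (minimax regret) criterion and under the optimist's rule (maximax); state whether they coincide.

minimax regret → Moderate; maximax → Moderate (agree)

Column bests: S1=190, S2=190, S3=230, S4=240, S5=200.
Low regrets: 70, 250, 310, 10, 180 → max 310
Moderate regrets: 0, 40, 190, 0, 200 → max 200
High regrets: 10, 0, 280, 190, 20 → max 280
VeryHigh regrets: 80, 40, 0, 300, 0 → max 300
Smallest max regret = 200 → Moderate.
Row maxima: Low=230, Moderate=240, High=190, VeryHigh=230
Best best-case = 240 → Moderate.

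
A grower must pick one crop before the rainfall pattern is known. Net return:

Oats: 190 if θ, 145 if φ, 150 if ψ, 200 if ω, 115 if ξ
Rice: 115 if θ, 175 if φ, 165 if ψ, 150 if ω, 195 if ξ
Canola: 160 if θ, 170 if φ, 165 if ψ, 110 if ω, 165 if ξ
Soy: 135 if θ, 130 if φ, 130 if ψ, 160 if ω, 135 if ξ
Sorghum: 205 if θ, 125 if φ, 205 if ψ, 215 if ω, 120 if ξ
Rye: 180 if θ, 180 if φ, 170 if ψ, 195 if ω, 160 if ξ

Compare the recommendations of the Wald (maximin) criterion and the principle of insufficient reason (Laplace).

Row minima: Oats=115, Rice=115, Canola=110, Soy=130, Sorghum=120, Rye=160
Best worst-case = 160 → Rye.
Row averages: Oats=160, Rice=160, Canola=154, Soy=138, Sorghum=174, Rye=177
Highest average = 177 → Rye.

maximin → Rye; laplace → Rye (agree)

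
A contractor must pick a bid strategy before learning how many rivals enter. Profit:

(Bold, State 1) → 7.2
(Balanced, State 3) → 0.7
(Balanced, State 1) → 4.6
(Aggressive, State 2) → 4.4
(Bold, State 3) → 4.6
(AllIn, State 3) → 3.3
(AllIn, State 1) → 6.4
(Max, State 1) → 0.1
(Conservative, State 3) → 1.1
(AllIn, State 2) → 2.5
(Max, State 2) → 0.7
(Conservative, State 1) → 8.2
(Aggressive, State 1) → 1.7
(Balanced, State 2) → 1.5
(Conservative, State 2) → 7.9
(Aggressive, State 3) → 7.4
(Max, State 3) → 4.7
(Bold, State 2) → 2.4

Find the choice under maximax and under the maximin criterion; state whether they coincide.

Row maxima: Conservative=8.2, Balanced=4.6, Aggressive=7.4, Bold=7.2, AllIn=6.4, Max=4.7
Best best-case = 8.2 → Conservative.
Row minima: Conservative=1.1, Balanced=0.7, Aggressive=1.7, Bold=2.4, AllIn=2.5, Max=0.1
Best worst-case = 2.5 → AllIn.

maximax → Conservative; maximin → AllIn (disagree)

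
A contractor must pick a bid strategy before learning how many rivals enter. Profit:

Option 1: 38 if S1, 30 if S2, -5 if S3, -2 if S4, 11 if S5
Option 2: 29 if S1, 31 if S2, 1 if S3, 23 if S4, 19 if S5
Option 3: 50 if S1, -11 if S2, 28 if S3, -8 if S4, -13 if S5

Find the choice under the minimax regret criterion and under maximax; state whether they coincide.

Column bests: S1=50, S2=31, S3=28, S4=23, S5=19.
Option 1 regrets: 12, 1, 33, 25, 8 → max 33
Option 2 regrets: 21, 0, 27, 0, 0 → max 27
Option 3 regrets: 0, 42, 0, 31, 32 → max 42
Smallest max regret = 27 → Option 2.
Row maxima: Option 1=38, Option 2=31, Option 3=50
Best best-case = 50 → Option 3.

minimax regret → Option 2; maximax → Option 3 (disagree)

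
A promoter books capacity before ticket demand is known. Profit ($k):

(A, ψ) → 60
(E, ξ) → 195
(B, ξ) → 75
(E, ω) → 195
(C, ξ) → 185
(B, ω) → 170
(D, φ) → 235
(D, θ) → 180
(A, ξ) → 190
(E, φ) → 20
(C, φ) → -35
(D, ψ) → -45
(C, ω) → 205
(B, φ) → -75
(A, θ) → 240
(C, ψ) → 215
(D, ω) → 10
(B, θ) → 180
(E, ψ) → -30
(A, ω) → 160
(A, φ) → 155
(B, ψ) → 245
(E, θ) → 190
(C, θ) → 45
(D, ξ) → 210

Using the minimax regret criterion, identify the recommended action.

A

Column bests: θ=240, φ=235, ψ=245, ω=205, ξ=210.
A regrets: 0, 80, 185, 45, 20 → max 185
B regrets: 60, 310, 0, 35, 135 → max 310
C regrets: 195, 270, 30, 0, 25 → max 270
D regrets: 60, 0, 290, 195, 0 → max 290
E regrets: 50, 215, 275, 10, 15 → max 275
Smallest max regret = 185 → A.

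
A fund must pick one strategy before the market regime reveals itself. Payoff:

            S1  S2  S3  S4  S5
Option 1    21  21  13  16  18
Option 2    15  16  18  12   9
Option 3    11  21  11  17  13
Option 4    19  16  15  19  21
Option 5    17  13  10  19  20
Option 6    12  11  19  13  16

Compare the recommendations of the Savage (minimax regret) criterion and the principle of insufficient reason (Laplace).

minimax regret → Option 4; laplace → Option 4 (agree)

Column bests: S1=21, S2=21, S3=19, S4=19, S5=21.
Option 1 regrets: 0, 0, 6, 3, 3 → max 6
Option 2 regrets: 6, 5, 1, 7, 12 → max 12
Option 3 regrets: 10, 0, 8, 2, 8 → max 10
Option 4 regrets: 2, 5, 4, 0, 0 → max 5
Option 5 regrets: 4, 8, 9, 0, 1 → max 9
Option 6 regrets: 9, 10, 0, 6, 5 → max 10
Smallest max regret = 5 → Option 4.
Row averages: Option 1=17.8, Option 2=14, Option 3=14.6, Option 4=18, Option 5=15.8, Option 6=14.2
Highest average = 18 → Option 4.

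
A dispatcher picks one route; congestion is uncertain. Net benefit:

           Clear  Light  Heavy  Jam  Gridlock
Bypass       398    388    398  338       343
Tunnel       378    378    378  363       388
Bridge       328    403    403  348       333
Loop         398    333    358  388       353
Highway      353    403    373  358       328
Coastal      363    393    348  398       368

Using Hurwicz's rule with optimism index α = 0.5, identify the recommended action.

Bypass: 0.5·398 + 0.5·338 = 368
Tunnel: 0.5·388 + 0.5·363 = 375.5
Bridge: 0.5·403 + 0.5·328 = 365.5
Loop: 0.5·398 + 0.5·333 = 365.5
Highway: 0.5·403 + 0.5·328 = 365.5
Coastal: 0.5·398 + 0.5·348 = 373
Highest Hurwicz score = 375.5 → Tunnel.

Tunnel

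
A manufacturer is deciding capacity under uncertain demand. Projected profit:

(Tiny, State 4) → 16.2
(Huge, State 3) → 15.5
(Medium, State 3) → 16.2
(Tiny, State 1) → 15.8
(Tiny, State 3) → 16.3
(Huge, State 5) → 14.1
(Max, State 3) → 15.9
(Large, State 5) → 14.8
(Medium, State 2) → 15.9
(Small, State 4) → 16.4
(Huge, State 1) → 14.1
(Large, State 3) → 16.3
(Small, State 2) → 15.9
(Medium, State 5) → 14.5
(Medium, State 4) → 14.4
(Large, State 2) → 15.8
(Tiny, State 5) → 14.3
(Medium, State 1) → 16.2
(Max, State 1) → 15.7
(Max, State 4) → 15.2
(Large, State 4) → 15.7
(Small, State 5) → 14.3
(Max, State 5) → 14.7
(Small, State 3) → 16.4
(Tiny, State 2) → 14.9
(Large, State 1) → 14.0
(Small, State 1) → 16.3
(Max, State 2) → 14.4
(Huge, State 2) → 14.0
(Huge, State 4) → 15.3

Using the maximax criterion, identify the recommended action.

Row maxima: Tiny=16.3, Small=16.4, Medium=16.2, Large=16.3, Huge=15.5, Max=15.9
Best best-case = 16.4 → Small.

Small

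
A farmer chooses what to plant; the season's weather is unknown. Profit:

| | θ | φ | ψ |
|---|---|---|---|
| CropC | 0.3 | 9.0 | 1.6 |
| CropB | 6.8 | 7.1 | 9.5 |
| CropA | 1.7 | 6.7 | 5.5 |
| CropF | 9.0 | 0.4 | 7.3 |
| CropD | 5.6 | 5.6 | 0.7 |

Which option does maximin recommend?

Row minima: CropC=0.3, CropB=6.8, CropA=1.7, CropF=0.4, CropD=0.7
Best worst-case = 6.8 → CropB.

CropB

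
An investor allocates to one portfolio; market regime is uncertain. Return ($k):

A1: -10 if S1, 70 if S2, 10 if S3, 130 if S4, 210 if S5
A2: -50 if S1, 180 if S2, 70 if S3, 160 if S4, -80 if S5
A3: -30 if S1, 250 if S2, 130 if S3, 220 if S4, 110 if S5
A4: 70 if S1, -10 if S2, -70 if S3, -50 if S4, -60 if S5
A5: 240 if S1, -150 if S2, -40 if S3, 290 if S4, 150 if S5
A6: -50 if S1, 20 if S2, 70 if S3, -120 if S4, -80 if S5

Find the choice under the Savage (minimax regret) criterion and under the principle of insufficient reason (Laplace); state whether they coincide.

Column bests: S1=240, S2=250, S3=130, S4=290, S5=210.
A1 regrets: 250, 180, 120, 160, 0 → max 250
A2 regrets: 290, 70, 60, 130, 290 → max 290
A3 regrets: 270, 0, 0, 70, 100 → max 270
A4 regrets: 170, 260, 200, 340, 270 → max 340
A5 regrets: 0, 400, 170, 0, 60 → max 400
A6 regrets: 290, 230, 60, 410, 290 → max 410
Smallest max regret = 250 → A1.
Row averages: A1=82, A2=56, A3=136, A4=-24, A5=98, A6=-32
Highest average = 136 → A3.

minimax regret → A1; laplace → A3 (disagree)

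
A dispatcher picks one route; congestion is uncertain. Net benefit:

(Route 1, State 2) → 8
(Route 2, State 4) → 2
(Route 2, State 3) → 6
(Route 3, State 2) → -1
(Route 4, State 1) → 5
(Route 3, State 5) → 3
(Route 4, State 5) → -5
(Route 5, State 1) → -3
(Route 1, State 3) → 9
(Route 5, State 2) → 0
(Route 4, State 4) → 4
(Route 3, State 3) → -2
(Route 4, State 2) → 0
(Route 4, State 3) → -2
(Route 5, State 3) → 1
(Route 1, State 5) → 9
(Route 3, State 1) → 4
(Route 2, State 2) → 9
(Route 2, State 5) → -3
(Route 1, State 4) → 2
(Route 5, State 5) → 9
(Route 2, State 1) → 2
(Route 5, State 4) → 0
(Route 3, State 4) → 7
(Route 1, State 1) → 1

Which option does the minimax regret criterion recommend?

Column bests: State 1=5, State 2=9, State 3=9, State 4=7, State 5=9.
Route 1 regrets: 4, 1, 0, 5, 0 → max 5
Route 2 regrets: 3, 0, 3, 5, 12 → max 12
Route 3 regrets: 1, 10, 11, 0, 6 → max 11
Route 4 regrets: 0, 9, 11, 3, 14 → max 14
Route 5 regrets: 8, 9, 8, 7, 0 → max 9
Smallest max regret = 5 → Route 1.

Route 1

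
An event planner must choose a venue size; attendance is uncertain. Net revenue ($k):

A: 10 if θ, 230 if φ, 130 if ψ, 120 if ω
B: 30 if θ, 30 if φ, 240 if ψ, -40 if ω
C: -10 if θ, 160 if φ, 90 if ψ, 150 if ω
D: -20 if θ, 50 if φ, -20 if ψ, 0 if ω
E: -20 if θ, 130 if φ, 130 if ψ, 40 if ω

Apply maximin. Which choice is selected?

A

Row minima: A=10, B=-40, C=-10, D=-20, E=-20
Best worst-case = 10 → A.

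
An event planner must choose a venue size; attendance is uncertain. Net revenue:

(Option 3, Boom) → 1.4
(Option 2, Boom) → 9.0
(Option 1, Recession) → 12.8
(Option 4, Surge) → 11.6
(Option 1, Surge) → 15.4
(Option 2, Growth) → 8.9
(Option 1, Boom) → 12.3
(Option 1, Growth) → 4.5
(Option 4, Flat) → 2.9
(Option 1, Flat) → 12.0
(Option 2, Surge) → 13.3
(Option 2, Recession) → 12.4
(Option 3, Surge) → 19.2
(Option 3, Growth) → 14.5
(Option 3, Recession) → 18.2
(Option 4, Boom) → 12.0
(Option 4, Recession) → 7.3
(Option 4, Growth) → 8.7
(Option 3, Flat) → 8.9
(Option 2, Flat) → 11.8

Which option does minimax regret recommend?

Option 2

Column bests: Recession=18.2, Flat=12.0, Growth=14.5, Boom=12.3, Surge=19.2.
Option 1 regrets: 5.4, 0.0, 10.0, 0.0, 3.8 → max 10.0
Option 2 regrets: 5.8, 0.2, 5.6, 3.3, 5.9 → max 5.9
Option 3 regrets: 0.0, 3.1, 0.0, 10.9, 0.0 → max 10.9
Option 4 regrets: 10.9, 9.1, 5.8, 0.3, 7.6 → max 10.9
Smallest max regret = 5.9 → Option 2.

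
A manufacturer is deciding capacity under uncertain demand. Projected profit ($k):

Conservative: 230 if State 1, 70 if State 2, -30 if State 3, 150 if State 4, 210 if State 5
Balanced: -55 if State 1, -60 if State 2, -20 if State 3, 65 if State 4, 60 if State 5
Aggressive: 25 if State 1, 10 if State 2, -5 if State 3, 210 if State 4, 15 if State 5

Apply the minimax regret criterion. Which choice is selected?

Conservative

Column bests: State 1=230, State 2=70, State 3=-5, State 4=210, State 5=210.
Conservative regrets: 0, 0, 25, 60, 0 → max 60
Balanced regrets: 285, 130, 15, 145, 150 → max 285
Aggressive regrets: 205, 60, 0, 0, 195 → max 205
Smallest max regret = 60 → Conservative.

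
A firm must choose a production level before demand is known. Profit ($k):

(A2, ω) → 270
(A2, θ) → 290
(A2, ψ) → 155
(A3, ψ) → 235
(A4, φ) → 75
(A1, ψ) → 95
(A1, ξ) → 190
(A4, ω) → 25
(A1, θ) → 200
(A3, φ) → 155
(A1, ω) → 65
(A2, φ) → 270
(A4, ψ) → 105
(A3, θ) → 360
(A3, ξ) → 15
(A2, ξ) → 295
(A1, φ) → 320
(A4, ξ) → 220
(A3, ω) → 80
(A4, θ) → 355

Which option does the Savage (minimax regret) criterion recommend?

Column bests: θ=360, φ=320, ψ=235, ω=270, ξ=295.
A1 regrets: 160, 0, 140, 205, 105 → max 205
A2 regrets: 70, 50, 80, 0, 0 → max 80
A3 regrets: 0, 165, 0, 190, 280 → max 280
A4 regrets: 5, 245, 130, 245, 75 → max 245
Smallest max regret = 80 → A2.

A2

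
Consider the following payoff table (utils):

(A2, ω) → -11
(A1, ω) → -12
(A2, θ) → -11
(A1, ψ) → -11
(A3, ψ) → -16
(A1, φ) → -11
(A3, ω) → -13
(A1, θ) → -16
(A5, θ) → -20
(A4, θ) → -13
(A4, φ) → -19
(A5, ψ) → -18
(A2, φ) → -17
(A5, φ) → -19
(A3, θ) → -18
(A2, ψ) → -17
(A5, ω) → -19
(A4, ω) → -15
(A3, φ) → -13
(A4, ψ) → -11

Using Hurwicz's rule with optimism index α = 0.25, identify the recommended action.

A1: 0.25·(-11) + 0.75·(-16) = -14.75
A2: 0.25·(-11) + 0.75·(-17) = -15.5
A3: 0.25·(-13) + 0.75·(-18) = -16.75
A4: 0.25·(-11) + 0.75·(-19) = -17
A5: 0.25·(-18) + 0.75·(-20) = -19.5
Highest Hurwicz score = -14.75 → A1.

A1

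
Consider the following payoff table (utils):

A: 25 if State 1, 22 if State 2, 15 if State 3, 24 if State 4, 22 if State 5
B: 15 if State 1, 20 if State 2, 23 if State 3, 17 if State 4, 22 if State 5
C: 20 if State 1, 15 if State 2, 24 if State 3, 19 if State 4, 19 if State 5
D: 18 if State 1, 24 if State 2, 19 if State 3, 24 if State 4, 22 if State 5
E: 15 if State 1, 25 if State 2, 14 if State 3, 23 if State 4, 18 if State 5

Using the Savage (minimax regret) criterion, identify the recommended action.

D

Column bests: State 1=25, State 2=25, State 3=24, State 4=24, State 5=22.
A regrets: 0, 3, 9, 0, 0 → max 9
B regrets: 10, 5, 1, 7, 0 → max 10
C regrets: 5, 10, 0, 5, 3 → max 10
D regrets: 7, 1, 5, 0, 0 → max 7
E regrets: 10, 0, 10, 1, 4 → max 10
Smallest max regret = 7 → D.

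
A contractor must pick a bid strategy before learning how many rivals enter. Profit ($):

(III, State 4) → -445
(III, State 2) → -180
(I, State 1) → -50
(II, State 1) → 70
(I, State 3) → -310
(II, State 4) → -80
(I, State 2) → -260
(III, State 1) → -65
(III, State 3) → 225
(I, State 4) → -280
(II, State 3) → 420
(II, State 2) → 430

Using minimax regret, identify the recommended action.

II

Column bests: State 1=70, State 2=430, State 3=420, State 4=-80.
I regrets: 120, 690, 730, 200 → max 730
II regrets: 0, 0, 0, 0 → max 0
III regrets: 135, 610, 195, 365 → max 610
Smallest max regret = 0 → II.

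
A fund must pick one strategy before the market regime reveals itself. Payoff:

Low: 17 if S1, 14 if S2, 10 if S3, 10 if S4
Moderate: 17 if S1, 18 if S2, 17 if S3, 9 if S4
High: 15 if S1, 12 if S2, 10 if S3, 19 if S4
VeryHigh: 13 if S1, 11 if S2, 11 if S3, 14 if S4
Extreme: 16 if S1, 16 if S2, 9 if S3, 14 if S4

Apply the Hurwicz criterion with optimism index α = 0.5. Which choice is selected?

Low: 0.5·17 + 0.5·10 = 13.5
Moderate: 0.5·18 + 0.5·9 = 13.5
High: 0.5·19 + 0.5·10 = 14.5
VeryHigh: 0.5·14 + 0.5·11 = 12.5
Extreme: 0.5·16 + 0.5·9 = 12.5
Highest Hurwicz score = 14.5 → High.

High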